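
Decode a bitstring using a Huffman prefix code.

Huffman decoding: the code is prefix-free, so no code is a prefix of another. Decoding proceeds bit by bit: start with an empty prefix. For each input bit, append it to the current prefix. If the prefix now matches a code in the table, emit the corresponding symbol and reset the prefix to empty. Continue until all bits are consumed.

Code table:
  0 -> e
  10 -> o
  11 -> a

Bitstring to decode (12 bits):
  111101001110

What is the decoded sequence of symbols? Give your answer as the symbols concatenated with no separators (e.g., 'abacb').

Bit 0: prefix='1' (no match yet)
Bit 1: prefix='11' -> emit 'a', reset
Bit 2: prefix='1' (no match yet)
Bit 3: prefix='11' -> emit 'a', reset
Bit 4: prefix='0' -> emit 'e', reset
Bit 5: prefix='1' (no match yet)
Bit 6: prefix='10' -> emit 'o', reset
Bit 7: prefix='0' -> emit 'e', reset
Bit 8: prefix='1' (no match yet)
Bit 9: prefix='11' -> emit 'a', reset
Bit 10: prefix='1' (no match yet)
Bit 11: prefix='10' -> emit 'o', reset

Answer: aaeoeao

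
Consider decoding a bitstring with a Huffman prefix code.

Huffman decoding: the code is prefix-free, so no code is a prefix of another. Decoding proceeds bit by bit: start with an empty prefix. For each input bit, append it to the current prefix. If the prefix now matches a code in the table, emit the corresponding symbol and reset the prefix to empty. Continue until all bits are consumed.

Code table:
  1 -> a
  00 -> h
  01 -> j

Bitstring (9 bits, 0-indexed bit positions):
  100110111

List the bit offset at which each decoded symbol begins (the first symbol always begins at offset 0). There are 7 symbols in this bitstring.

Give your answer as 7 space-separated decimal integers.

Answer: 0 1 3 4 5 7 8

Derivation:
Bit 0: prefix='1' -> emit 'a', reset
Bit 1: prefix='0' (no match yet)
Bit 2: prefix='00' -> emit 'h', reset
Bit 3: prefix='1' -> emit 'a', reset
Bit 4: prefix='1' -> emit 'a', reset
Bit 5: prefix='0' (no match yet)
Bit 6: prefix='01' -> emit 'j', reset
Bit 7: prefix='1' -> emit 'a', reset
Bit 8: prefix='1' -> emit 'a', reset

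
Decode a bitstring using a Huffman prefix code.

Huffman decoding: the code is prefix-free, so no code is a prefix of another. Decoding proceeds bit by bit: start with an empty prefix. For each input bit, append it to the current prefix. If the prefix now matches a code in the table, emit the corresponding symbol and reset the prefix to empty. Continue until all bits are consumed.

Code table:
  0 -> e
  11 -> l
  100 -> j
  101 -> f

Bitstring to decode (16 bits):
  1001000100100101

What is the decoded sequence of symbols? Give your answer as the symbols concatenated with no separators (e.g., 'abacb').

Answer: jjejjf

Derivation:
Bit 0: prefix='1' (no match yet)
Bit 1: prefix='10' (no match yet)
Bit 2: prefix='100' -> emit 'j', reset
Bit 3: prefix='1' (no match yet)
Bit 4: prefix='10' (no match yet)
Bit 5: prefix='100' -> emit 'j', reset
Bit 6: prefix='0' -> emit 'e', reset
Bit 7: prefix='1' (no match yet)
Bit 8: prefix='10' (no match yet)
Bit 9: prefix='100' -> emit 'j', reset
Bit 10: prefix='1' (no match yet)
Bit 11: prefix='10' (no match yet)
Bit 12: prefix='100' -> emit 'j', reset
Bit 13: prefix='1' (no match yet)
Bit 14: prefix='10' (no match yet)
Bit 15: prefix='101' -> emit 'f', reset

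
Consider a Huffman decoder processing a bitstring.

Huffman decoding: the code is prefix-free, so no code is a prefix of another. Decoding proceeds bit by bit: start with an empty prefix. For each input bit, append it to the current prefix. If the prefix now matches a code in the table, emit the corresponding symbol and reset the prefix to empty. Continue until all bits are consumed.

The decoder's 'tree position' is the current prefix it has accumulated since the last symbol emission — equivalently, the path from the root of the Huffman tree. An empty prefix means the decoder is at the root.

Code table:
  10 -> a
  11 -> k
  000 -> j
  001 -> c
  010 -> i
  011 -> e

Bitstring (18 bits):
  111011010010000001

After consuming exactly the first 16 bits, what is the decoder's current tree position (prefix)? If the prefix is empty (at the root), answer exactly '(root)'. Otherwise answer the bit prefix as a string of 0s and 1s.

Answer: 0

Derivation:
Bit 0: prefix='1' (no match yet)
Bit 1: prefix='11' -> emit 'k', reset
Bit 2: prefix='1' (no match yet)
Bit 3: prefix='10' -> emit 'a', reset
Bit 4: prefix='1' (no match yet)
Bit 5: prefix='11' -> emit 'k', reset
Bit 6: prefix='0' (no match yet)
Bit 7: prefix='01' (no match yet)
Bit 8: prefix='010' -> emit 'i', reset
Bit 9: prefix='0' (no match yet)
Bit 10: prefix='01' (no match yet)
Bit 11: prefix='010' -> emit 'i', reset
Bit 12: prefix='0' (no match yet)
Bit 13: prefix='00' (no match yet)
Bit 14: prefix='000' -> emit 'j', reset
Bit 15: prefix='0' (no match yet)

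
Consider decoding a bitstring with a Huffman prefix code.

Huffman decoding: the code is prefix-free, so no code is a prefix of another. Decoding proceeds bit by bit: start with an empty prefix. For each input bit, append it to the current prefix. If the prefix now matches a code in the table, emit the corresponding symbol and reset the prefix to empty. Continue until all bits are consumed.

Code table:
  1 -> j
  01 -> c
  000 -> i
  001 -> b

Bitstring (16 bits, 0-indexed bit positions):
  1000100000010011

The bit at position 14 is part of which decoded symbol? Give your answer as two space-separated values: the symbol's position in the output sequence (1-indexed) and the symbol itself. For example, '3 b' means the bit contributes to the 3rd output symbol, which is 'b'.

Answer: 7 b

Derivation:
Bit 0: prefix='1' -> emit 'j', reset
Bit 1: prefix='0' (no match yet)
Bit 2: prefix='00' (no match yet)
Bit 3: prefix='000' -> emit 'i', reset
Bit 4: prefix='1' -> emit 'j', reset
Bit 5: prefix='0' (no match yet)
Bit 6: prefix='00' (no match yet)
Bit 7: prefix='000' -> emit 'i', reset
Bit 8: prefix='0' (no match yet)
Bit 9: prefix='00' (no match yet)
Bit 10: prefix='000' -> emit 'i', reset
Bit 11: prefix='1' -> emit 'j', reset
Bit 12: prefix='0' (no match yet)
Bit 13: prefix='00' (no match yet)
Bit 14: prefix='001' -> emit 'b', reset
Bit 15: prefix='1' -> emit 'j', reset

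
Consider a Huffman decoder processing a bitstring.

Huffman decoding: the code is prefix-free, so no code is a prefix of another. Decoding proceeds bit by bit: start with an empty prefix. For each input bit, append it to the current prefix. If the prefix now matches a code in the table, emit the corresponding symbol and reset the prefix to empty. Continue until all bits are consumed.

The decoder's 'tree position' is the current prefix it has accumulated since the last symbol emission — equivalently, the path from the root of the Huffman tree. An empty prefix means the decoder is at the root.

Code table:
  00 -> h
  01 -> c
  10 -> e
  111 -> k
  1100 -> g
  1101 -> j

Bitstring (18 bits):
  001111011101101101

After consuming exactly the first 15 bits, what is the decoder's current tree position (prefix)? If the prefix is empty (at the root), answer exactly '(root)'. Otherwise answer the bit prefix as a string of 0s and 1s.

Bit 0: prefix='0' (no match yet)
Bit 1: prefix='00' -> emit 'h', reset
Bit 2: prefix='1' (no match yet)
Bit 3: prefix='11' (no match yet)
Bit 4: prefix='111' -> emit 'k', reset
Bit 5: prefix='1' (no match yet)
Bit 6: prefix='10' -> emit 'e', reset
Bit 7: prefix='1' (no match yet)
Bit 8: prefix='11' (no match yet)
Bit 9: prefix='111' -> emit 'k', reset
Bit 10: prefix='0' (no match yet)
Bit 11: prefix='01' -> emit 'c', reset
Bit 12: prefix='1' (no match yet)
Bit 13: prefix='10' -> emit 'e', reset
Bit 14: prefix='1' (no match yet)

Answer: 1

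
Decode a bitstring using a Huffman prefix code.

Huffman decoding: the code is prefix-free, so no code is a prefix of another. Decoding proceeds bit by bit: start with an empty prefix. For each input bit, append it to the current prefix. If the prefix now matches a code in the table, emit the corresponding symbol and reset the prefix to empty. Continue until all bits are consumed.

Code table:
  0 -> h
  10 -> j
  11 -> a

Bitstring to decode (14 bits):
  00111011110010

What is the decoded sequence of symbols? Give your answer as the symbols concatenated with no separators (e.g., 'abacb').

Answer: hhajaahhj

Derivation:
Bit 0: prefix='0' -> emit 'h', reset
Bit 1: prefix='0' -> emit 'h', reset
Bit 2: prefix='1' (no match yet)
Bit 3: prefix='11' -> emit 'a', reset
Bit 4: prefix='1' (no match yet)
Bit 5: prefix='10' -> emit 'j', reset
Bit 6: prefix='1' (no match yet)
Bit 7: prefix='11' -> emit 'a', reset
Bit 8: prefix='1' (no match yet)
Bit 9: prefix='11' -> emit 'a', reset
Bit 10: prefix='0' -> emit 'h', reset
Bit 11: prefix='0' -> emit 'h', reset
Bit 12: prefix='1' (no match yet)
Bit 13: prefix='10' -> emit 'j', reset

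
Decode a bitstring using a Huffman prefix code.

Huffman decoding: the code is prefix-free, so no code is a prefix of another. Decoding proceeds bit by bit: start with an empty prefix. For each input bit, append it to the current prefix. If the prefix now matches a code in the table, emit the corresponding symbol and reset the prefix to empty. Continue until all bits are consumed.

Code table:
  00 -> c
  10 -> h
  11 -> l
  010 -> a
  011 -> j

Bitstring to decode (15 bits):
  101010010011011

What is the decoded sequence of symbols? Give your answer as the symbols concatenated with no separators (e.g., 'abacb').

Bit 0: prefix='1' (no match yet)
Bit 1: prefix='10' -> emit 'h', reset
Bit 2: prefix='1' (no match yet)
Bit 3: prefix='10' -> emit 'h', reset
Bit 4: prefix='1' (no match yet)
Bit 5: prefix='10' -> emit 'h', reset
Bit 6: prefix='0' (no match yet)
Bit 7: prefix='01' (no match yet)
Bit 8: prefix='010' -> emit 'a', reset
Bit 9: prefix='0' (no match yet)
Bit 10: prefix='01' (no match yet)
Bit 11: prefix='011' -> emit 'j', reset
Bit 12: prefix='0' (no match yet)
Bit 13: prefix='01' (no match yet)
Bit 14: prefix='011' -> emit 'j', reset

Answer: hhhajj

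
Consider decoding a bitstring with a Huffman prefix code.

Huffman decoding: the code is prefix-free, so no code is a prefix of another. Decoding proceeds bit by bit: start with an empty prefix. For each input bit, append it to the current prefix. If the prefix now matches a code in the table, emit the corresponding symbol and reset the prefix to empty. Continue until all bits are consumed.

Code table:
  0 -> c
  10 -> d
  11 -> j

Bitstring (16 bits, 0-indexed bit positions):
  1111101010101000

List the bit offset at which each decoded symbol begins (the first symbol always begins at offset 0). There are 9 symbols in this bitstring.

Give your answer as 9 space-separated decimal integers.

Bit 0: prefix='1' (no match yet)
Bit 1: prefix='11' -> emit 'j', reset
Bit 2: prefix='1' (no match yet)
Bit 3: prefix='11' -> emit 'j', reset
Bit 4: prefix='1' (no match yet)
Bit 5: prefix='10' -> emit 'd', reset
Bit 6: prefix='1' (no match yet)
Bit 7: prefix='10' -> emit 'd', reset
Bit 8: prefix='1' (no match yet)
Bit 9: prefix='10' -> emit 'd', reset
Bit 10: prefix='1' (no match yet)
Bit 11: prefix='10' -> emit 'd', reset
Bit 12: prefix='1' (no match yet)
Bit 13: prefix='10' -> emit 'd', reset
Bit 14: prefix='0' -> emit 'c', reset
Bit 15: prefix='0' -> emit 'c', reset

Answer: 0 2 4 6 8 10 12 14 15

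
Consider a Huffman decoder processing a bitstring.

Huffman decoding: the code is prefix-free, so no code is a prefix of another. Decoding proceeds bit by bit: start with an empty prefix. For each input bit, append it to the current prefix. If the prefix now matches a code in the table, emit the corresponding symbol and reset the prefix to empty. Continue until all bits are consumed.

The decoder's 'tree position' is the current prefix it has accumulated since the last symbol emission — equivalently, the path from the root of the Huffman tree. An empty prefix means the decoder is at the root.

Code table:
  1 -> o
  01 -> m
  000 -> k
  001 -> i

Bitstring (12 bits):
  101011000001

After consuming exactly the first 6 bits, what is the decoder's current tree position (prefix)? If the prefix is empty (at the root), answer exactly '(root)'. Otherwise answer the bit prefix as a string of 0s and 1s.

Answer: (root)

Derivation:
Bit 0: prefix='1' -> emit 'o', reset
Bit 1: prefix='0' (no match yet)
Bit 2: prefix='01' -> emit 'm', reset
Bit 3: prefix='0' (no match yet)
Bit 4: prefix='01' -> emit 'm', reset
Bit 5: prefix='1' -> emit 'o', reset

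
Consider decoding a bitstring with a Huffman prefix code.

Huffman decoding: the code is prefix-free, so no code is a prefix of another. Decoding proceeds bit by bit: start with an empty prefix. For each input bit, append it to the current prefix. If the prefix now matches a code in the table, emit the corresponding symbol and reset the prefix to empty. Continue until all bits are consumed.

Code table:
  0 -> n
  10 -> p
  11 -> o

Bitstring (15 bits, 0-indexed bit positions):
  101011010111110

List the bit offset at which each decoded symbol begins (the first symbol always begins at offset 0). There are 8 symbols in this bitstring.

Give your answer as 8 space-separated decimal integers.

Answer: 0 2 4 6 7 9 11 13

Derivation:
Bit 0: prefix='1' (no match yet)
Bit 1: prefix='10' -> emit 'p', reset
Bit 2: prefix='1' (no match yet)
Bit 3: prefix='10' -> emit 'p', reset
Bit 4: prefix='1' (no match yet)
Bit 5: prefix='11' -> emit 'o', reset
Bit 6: prefix='0' -> emit 'n', reset
Bit 7: prefix='1' (no match yet)
Bit 8: prefix='10' -> emit 'p', reset
Bit 9: prefix='1' (no match yet)
Bit 10: prefix='11' -> emit 'o', reset
Bit 11: prefix='1' (no match yet)
Bit 12: prefix='11' -> emit 'o', reset
Bit 13: prefix='1' (no match yet)
Bit 14: prefix='10' -> emit 'p', reset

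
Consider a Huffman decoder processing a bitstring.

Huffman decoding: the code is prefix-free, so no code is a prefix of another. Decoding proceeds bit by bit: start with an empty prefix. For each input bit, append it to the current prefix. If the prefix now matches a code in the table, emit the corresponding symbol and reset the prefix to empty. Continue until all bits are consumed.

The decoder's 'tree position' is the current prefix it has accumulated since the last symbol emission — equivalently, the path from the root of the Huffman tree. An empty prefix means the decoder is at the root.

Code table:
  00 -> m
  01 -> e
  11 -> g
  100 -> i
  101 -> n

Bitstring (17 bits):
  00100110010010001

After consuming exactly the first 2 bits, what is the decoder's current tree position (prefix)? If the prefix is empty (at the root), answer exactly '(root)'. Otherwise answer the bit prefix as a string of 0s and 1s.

Bit 0: prefix='0' (no match yet)
Bit 1: prefix='00' -> emit 'm', reset

Answer: (root)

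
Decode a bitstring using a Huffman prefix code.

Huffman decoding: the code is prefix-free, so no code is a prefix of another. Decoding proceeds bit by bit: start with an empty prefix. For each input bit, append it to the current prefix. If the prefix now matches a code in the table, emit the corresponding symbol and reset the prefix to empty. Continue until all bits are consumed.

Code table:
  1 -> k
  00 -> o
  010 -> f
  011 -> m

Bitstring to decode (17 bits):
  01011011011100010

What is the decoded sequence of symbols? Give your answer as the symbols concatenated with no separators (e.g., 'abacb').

Bit 0: prefix='0' (no match yet)
Bit 1: prefix='01' (no match yet)
Bit 2: prefix='010' -> emit 'f', reset
Bit 3: prefix='1' -> emit 'k', reset
Bit 4: prefix='1' -> emit 'k', reset
Bit 5: prefix='0' (no match yet)
Bit 6: prefix='01' (no match yet)
Bit 7: prefix='011' -> emit 'm', reset
Bit 8: prefix='0' (no match yet)
Bit 9: prefix='01' (no match yet)
Bit 10: prefix='011' -> emit 'm', reset
Bit 11: prefix='1' -> emit 'k', reset
Bit 12: prefix='0' (no match yet)
Bit 13: prefix='00' -> emit 'o', reset
Bit 14: prefix='0' (no match yet)
Bit 15: prefix='01' (no match yet)
Bit 16: prefix='010' -> emit 'f', reset

Answer: fkkmmkof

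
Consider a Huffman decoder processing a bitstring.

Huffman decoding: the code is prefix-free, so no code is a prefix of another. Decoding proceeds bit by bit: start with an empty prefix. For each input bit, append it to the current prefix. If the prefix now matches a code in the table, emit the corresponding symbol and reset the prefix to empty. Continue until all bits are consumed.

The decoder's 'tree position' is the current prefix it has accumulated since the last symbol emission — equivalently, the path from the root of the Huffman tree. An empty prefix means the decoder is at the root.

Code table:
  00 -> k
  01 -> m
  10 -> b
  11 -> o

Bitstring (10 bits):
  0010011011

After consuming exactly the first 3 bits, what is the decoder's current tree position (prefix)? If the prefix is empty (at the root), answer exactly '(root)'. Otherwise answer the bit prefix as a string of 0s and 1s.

Bit 0: prefix='0' (no match yet)
Bit 1: prefix='00' -> emit 'k', reset
Bit 2: prefix='1' (no match yet)

Answer: 1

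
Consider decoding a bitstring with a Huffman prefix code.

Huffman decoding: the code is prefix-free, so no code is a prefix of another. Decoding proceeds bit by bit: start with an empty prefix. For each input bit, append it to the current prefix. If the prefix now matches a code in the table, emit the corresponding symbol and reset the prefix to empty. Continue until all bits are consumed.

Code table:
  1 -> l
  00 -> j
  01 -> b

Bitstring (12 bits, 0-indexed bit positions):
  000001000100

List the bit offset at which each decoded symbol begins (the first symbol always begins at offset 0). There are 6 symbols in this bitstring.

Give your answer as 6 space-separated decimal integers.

Bit 0: prefix='0' (no match yet)
Bit 1: prefix='00' -> emit 'j', reset
Bit 2: prefix='0' (no match yet)
Bit 3: prefix='00' -> emit 'j', reset
Bit 4: prefix='0' (no match yet)
Bit 5: prefix='01' -> emit 'b', reset
Bit 6: prefix='0' (no match yet)
Bit 7: prefix='00' -> emit 'j', reset
Bit 8: prefix='0' (no match yet)
Bit 9: prefix='01' -> emit 'b', reset
Bit 10: prefix='0' (no match yet)
Bit 11: prefix='00' -> emit 'j', reset

Answer: 0 2 4 6 8 10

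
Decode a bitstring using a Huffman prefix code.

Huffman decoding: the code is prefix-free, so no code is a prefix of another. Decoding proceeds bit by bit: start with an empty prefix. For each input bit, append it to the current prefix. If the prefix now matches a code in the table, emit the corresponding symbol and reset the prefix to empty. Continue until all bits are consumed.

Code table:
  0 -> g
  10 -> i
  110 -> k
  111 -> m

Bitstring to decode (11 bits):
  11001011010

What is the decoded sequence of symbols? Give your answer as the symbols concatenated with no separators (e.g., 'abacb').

Answer: kgiki

Derivation:
Bit 0: prefix='1' (no match yet)
Bit 1: prefix='11' (no match yet)
Bit 2: prefix='110' -> emit 'k', reset
Bit 3: prefix='0' -> emit 'g', reset
Bit 4: prefix='1' (no match yet)
Bit 5: prefix='10' -> emit 'i', reset
Bit 6: prefix='1' (no match yet)
Bit 7: prefix='11' (no match yet)
Bit 8: prefix='110' -> emit 'k', reset
Bit 9: prefix='1' (no match yet)
Bit 10: prefix='10' -> emit 'i', reset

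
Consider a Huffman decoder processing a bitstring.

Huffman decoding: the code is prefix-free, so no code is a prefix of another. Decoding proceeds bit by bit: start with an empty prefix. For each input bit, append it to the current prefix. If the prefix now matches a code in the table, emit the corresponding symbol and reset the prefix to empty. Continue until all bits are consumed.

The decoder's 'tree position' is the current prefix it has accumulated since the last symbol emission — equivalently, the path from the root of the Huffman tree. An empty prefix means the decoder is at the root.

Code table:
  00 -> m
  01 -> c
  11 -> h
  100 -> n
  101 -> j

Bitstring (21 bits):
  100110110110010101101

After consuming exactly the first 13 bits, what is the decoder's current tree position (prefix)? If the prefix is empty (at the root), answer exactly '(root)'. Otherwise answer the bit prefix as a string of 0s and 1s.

Bit 0: prefix='1' (no match yet)
Bit 1: prefix='10' (no match yet)
Bit 2: prefix='100' -> emit 'n', reset
Bit 3: prefix='1' (no match yet)
Bit 4: prefix='11' -> emit 'h', reset
Bit 5: prefix='0' (no match yet)
Bit 6: prefix='01' -> emit 'c', reset
Bit 7: prefix='1' (no match yet)
Bit 8: prefix='10' (no match yet)
Bit 9: prefix='101' -> emit 'j', reset
Bit 10: prefix='1' (no match yet)
Bit 11: prefix='10' (no match yet)
Bit 12: prefix='100' -> emit 'n', reset

Answer: (root)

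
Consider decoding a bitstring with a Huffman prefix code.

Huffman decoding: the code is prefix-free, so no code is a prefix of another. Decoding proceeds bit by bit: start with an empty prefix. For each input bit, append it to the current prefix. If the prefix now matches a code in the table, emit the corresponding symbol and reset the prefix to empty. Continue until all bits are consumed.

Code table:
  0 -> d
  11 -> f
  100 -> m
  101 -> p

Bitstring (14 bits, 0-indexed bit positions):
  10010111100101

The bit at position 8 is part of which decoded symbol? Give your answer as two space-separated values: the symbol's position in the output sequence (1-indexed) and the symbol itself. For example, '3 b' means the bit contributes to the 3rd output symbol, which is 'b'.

Bit 0: prefix='1' (no match yet)
Bit 1: prefix='10' (no match yet)
Bit 2: prefix='100' -> emit 'm', reset
Bit 3: prefix='1' (no match yet)
Bit 4: prefix='10' (no match yet)
Bit 5: prefix='101' -> emit 'p', reset
Bit 6: prefix='1' (no match yet)
Bit 7: prefix='11' -> emit 'f', reset
Bit 8: prefix='1' (no match yet)
Bit 9: prefix='10' (no match yet)
Bit 10: prefix='100' -> emit 'm', reset
Bit 11: prefix='1' (no match yet)
Bit 12: prefix='10' (no match yet)

Answer: 4 m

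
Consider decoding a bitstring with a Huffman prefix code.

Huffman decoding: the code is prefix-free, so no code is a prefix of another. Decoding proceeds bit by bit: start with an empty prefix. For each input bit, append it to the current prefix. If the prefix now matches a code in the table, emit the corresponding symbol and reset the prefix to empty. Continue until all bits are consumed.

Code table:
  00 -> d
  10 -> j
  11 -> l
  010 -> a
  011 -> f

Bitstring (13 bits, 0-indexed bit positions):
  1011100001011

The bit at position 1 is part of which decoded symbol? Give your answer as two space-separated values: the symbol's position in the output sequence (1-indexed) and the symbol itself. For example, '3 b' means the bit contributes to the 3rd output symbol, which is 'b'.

Bit 0: prefix='1' (no match yet)
Bit 1: prefix='10' -> emit 'j', reset
Bit 2: prefix='1' (no match yet)
Bit 3: prefix='11' -> emit 'l', reset
Bit 4: prefix='1' (no match yet)
Bit 5: prefix='10' -> emit 'j', reset

Answer: 1 j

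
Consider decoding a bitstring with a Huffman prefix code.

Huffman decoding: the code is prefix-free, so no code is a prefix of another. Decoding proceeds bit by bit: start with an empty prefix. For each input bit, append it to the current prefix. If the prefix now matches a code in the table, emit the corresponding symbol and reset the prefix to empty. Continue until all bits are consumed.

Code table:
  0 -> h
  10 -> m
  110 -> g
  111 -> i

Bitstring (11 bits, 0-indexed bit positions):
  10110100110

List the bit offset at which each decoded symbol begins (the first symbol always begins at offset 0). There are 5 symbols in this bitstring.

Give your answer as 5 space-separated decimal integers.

Bit 0: prefix='1' (no match yet)
Bit 1: prefix='10' -> emit 'm', reset
Bit 2: prefix='1' (no match yet)
Bit 3: prefix='11' (no match yet)
Bit 4: prefix='110' -> emit 'g', reset
Bit 5: prefix='1' (no match yet)
Bit 6: prefix='10' -> emit 'm', reset
Bit 7: prefix='0' -> emit 'h', reset
Bit 8: prefix='1' (no match yet)
Bit 9: prefix='11' (no match yet)
Bit 10: prefix='110' -> emit 'g', reset

Answer: 0 2 5 7 8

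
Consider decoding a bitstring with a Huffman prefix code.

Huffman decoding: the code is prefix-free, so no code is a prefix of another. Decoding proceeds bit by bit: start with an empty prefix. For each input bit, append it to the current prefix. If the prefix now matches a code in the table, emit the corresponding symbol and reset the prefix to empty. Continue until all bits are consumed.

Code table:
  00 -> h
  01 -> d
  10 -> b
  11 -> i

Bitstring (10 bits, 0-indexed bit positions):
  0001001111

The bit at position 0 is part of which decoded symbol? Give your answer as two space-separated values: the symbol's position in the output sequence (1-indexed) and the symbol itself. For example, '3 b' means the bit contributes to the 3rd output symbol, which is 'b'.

Bit 0: prefix='0' (no match yet)
Bit 1: prefix='00' -> emit 'h', reset
Bit 2: prefix='0' (no match yet)
Bit 3: prefix='01' -> emit 'd', reset
Bit 4: prefix='0' (no match yet)

Answer: 1 h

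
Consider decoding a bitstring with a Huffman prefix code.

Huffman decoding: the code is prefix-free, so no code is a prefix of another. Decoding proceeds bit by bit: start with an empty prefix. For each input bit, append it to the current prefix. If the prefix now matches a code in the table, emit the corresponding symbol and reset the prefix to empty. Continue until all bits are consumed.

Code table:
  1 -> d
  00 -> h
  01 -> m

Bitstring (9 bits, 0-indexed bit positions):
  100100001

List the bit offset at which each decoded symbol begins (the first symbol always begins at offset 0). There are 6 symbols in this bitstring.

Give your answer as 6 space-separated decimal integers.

Bit 0: prefix='1' -> emit 'd', reset
Bit 1: prefix='0' (no match yet)
Bit 2: prefix='00' -> emit 'h', reset
Bit 3: prefix='1' -> emit 'd', reset
Bit 4: prefix='0' (no match yet)
Bit 5: prefix='00' -> emit 'h', reset
Bit 6: prefix='0' (no match yet)
Bit 7: prefix='00' -> emit 'h', reset
Bit 8: prefix='1' -> emit 'd', reset

Answer: 0 1 3 4 6 8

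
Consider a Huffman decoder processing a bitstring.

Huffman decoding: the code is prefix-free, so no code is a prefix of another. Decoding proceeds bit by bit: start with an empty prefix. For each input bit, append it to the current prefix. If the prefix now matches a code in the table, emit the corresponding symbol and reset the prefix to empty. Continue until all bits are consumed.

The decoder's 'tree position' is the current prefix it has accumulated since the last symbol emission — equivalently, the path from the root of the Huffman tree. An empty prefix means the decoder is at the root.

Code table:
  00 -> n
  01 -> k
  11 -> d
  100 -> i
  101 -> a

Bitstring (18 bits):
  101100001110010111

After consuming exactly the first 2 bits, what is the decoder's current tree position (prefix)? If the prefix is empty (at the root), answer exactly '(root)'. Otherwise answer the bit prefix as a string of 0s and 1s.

Answer: 10

Derivation:
Bit 0: prefix='1' (no match yet)
Bit 1: prefix='10' (no match yet)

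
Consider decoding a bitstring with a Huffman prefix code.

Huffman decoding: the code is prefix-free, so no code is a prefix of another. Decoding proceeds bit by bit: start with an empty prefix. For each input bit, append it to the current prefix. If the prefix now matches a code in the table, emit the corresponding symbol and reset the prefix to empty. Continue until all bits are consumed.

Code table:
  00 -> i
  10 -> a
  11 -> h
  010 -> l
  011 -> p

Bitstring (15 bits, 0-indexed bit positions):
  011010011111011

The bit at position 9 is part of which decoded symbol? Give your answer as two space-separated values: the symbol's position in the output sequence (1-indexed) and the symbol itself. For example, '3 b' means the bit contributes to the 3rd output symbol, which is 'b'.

Bit 0: prefix='0' (no match yet)
Bit 1: prefix='01' (no match yet)
Bit 2: prefix='011' -> emit 'p', reset
Bit 3: prefix='0' (no match yet)
Bit 4: prefix='01' (no match yet)
Bit 5: prefix='010' -> emit 'l', reset
Bit 6: prefix='0' (no match yet)
Bit 7: prefix='01' (no match yet)
Bit 8: prefix='011' -> emit 'p', reset
Bit 9: prefix='1' (no match yet)
Bit 10: prefix='11' -> emit 'h', reset
Bit 11: prefix='1' (no match yet)
Bit 12: prefix='10' -> emit 'a', reset
Bit 13: prefix='1' (no match yet)

Answer: 4 h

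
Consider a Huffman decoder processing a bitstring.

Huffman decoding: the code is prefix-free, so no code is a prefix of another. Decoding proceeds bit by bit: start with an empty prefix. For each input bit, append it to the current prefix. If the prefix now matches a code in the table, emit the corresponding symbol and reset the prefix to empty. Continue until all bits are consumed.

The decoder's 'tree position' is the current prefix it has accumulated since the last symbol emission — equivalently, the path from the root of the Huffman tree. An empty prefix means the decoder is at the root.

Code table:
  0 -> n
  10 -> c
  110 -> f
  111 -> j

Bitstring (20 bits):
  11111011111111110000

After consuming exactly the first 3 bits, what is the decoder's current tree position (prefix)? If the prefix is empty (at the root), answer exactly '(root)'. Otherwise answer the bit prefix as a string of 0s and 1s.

Answer: (root)

Derivation:
Bit 0: prefix='1' (no match yet)
Bit 1: prefix='11' (no match yet)
Bit 2: prefix='111' -> emit 'j', reset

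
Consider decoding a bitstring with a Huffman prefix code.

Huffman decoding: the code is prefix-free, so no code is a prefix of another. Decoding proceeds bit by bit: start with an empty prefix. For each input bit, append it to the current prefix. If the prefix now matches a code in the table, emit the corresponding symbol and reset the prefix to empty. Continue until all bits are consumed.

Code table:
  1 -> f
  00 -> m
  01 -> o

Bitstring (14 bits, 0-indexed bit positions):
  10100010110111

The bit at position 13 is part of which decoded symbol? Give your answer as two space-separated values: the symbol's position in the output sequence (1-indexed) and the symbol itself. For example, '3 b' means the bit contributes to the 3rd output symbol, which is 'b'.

Answer: 9 f

Derivation:
Bit 0: prefix='1' -> emit 'f', reset
Bit 1: prefix='0' (no match yet)
Bit 2: prefix='01' -> emit 'o', reset
Bit 3: prefix='0' (no match yet)
Bit 4: prefix='00' -> emit 'm', reset
Bit 5: prefix='0' (no match yet)
Bit 6: prefix='01' -> emit 'o', reset
Bit 7: prefix='0' (no match yet)
Bit 8: prefix='01' -> emit 'o', reset
Bit 9: prefix='1' -> emit 'f', reset
Bit 10: prefix='0' (no match yet)
Bit 11: prefix='01' -> emit 'o', reset
Bit 12: prefix='1' -> emit 'f', reset
Bit 13: prefix='1' -> emit 'f', reset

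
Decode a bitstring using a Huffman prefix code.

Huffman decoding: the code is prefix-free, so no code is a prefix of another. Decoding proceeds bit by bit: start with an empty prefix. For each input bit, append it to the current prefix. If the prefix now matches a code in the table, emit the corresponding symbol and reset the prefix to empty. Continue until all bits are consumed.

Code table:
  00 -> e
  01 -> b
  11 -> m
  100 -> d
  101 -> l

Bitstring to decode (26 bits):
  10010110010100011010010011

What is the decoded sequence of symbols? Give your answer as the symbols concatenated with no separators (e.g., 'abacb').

Bit 0: prefix='1' (no match yet)
Bit 1: prefix='10' (no match yet)
Bit 2: prefix='100' -> emit 'd', reset
Bit 3: prefix='1' (no match yet)
Bit 4: prefix='10' (no match yet)
Bit 5: prefix='101' -> emit 'l', reset
Bit 6: prefix='1' (no match yet)
Bit 7: prefix='10' (no match yet)
Bit 8: prefix='100' -> emit 'd', reset
Bit 9: prefix='1' (no match yet)
Bit 10: prefix='10' (no match yet)
Bit 11: prefix='101' -> emit 'l', reset
Bit 12: prefix='0' (no match yet)
Bit 13: prefix='00' -> emit 'e', reset
Bit 14: prefix='0' (no match yet)
Bit 15: prefix='01' -> emit 'b', reset
Bit 16: prefix='1' (no match yet)
Bit 17: prefix='10' (no match yet)
Bit 18: prefix='101' -> emit 'l', reset
Bit 19: prefix='0' (no match yet)
Bit 20: prefix='00' -> emit 'e', reset
Bit 21: prefix='1' (no match yet)
Bit 22: prefix='10' (no match yet)
Bit 23: prefix='100' -> emit 'd', reset
Bit 24: prefix='1' (no match yet)
Bit 25: prefix='11' -> emit 'm', reset

Answer: dldlebledm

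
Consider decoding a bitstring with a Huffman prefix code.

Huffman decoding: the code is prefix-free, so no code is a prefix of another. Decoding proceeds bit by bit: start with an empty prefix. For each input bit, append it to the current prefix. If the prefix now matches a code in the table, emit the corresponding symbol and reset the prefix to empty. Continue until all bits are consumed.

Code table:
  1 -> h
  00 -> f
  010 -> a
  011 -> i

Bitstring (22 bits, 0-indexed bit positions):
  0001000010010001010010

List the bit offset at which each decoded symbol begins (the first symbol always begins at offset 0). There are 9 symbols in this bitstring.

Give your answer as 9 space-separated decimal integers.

Bit 0: prefix='0' (no match yet)
Bit 1: prefix='00' -> emit 'f', reset
Bit 2: prefix='0' (no match yet)
Bit 3: prefix='01' (no match yet)
Bit 4: prefix='010' -> emit 'a', reset
Bit 5: prefix='0' (no match yet)
Bit 6: prefix='00' -> emit 'f', reset
Bit 7: prefix='0' (no match yet)
Bit 8: prefix='01' (no match yet)
Bit 9: prefix='010' -> emit 'a', reset
Bit 10: prefix='0' (no match yet)
Bit 11: prefix='01' (no match yet)
Bit 12: prefix='010' -> emit 'a', reset
Bit 13: prefix='0' (no match yet)
Bit 14: prefix='00' -> emit 'f', reset
Bit 15: prefix='1' -> emit 'h', reset
Bit 16: prefix='0' (no match yet)
Bit 17: prefix='01' (no match yet)
Bit 18: prefix='010' -> emit 'a', reset
Bit 19: prefix='0' (no match yet)
Bit 20: prefix='01' (no match yet)
Bit 21: prefix='010' -> emit 'a', reset

Answer: 0 2 5 7 10 13 15 16 19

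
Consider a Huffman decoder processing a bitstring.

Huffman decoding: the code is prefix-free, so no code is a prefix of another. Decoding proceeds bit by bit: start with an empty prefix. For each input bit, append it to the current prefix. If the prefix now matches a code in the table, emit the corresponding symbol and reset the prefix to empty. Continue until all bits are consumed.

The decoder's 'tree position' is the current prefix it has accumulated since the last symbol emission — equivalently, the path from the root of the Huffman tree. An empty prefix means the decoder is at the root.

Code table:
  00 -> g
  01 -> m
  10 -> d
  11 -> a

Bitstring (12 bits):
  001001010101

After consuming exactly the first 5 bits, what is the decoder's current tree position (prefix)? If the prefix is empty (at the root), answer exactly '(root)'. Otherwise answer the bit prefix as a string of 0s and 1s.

Answer: 0

Derivation:
Bit 0: prefix='0' (no match yet)
Bit 1: prefix='00' -> emit 'g', reset
Bit 2: prefix='1' (no match yet)
Bit 3: prefix='10' -> emit 'd', reset
Bit 4: prefix='0' (no match yet)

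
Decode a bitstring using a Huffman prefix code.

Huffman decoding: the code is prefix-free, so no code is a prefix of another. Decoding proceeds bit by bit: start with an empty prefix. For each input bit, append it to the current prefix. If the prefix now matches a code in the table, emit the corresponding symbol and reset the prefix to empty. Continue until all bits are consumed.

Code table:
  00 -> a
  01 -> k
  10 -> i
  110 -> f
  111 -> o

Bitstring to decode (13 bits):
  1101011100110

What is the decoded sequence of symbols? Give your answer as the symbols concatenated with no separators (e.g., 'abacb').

Answer: fioaf

Derivation:
Bit 0: prefix='1' (no match yet)
Bit 1: prefix='11' (no match yet)
Bit 2: prefix='110' -> emit 'f', reset
Bit 3: prefix='1' (no match yet)
Bit 4: prefix='10' -> emit 'i', reset
Bit 5: prefix='1' (no match yet)
Bit 6: prefix='11' (no match yet)
Bit 7: prefix='111' -> emit 'o', reset
Bit 8: prefix='0' (no match yet)
Bit 9: prefix='00' -> emit 'a', reset
Bit 10: prefix='1' (no match yet)
Bit 11: prefix='11' (no match yet)
Bit 12: prefix='110' -> emit 'f', reset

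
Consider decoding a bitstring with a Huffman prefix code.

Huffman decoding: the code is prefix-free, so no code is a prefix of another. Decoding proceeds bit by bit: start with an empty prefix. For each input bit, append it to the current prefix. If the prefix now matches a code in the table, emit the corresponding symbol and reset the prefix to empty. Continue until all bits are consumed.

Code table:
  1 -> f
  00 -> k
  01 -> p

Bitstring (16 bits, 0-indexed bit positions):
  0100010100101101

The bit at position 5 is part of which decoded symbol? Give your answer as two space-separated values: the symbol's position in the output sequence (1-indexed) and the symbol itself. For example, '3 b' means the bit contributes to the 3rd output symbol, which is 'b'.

Answer: 3 p

Derivation:
Bit 0: prefix='0' (no match yet)
Bit 1: prefix='01' -> emit 'p', reset
Bit 2: prefix='0' (no match yet)
Bit 3: prefix='00' -> emit 'k', reset
Bit 4: prefix='0' (no match yet)
Bit 5: prefix='01' -> emit 'p', reset
Bit 6: prefix='0' (no match yet)
Bit 7: prefix='01' -> emit 'p', reset
Bit 8: prefix='0' (no match yet)
Bit 9: prefix='00' -> emit 'k', reset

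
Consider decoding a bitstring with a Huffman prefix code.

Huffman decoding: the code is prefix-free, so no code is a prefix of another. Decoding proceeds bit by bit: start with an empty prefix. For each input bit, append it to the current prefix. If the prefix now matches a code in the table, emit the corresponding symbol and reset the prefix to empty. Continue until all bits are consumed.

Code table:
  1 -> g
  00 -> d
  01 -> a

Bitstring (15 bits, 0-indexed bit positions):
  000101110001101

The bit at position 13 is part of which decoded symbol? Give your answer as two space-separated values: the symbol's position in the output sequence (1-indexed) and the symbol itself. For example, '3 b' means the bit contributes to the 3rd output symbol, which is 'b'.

Answer: 9 a

Derivation:
Bit 0: prefix='0' (no match yet)
Bit 1: prefix='00' -> emit 'd', reset
Bit 2: prefix='0' (no match yet)
Bit 3: prefix='01' -> emit 'a', reset
Bit 4: prefix='0' (no match yet)
Bit 5: prefix='01' -> emit 'a', reset
Bit 6: prefix='1' -> emit 'g', reset
Bit 7: prefix='1' -> emit 'g', reset
Bit 8: prefix='0' (no match yet)
Bit 9: prefix='00' -> emit 'd', reset
Bit 10: prefix='0' (no match yet)
Bit 11: prefix='01' -> emit 'a', reset
Bit 12: prefix='1' -> emit 'g', reset
Bit 13: prefix='0' (no match yet)
Bit 14: prefix='01' -> emit 'a', reset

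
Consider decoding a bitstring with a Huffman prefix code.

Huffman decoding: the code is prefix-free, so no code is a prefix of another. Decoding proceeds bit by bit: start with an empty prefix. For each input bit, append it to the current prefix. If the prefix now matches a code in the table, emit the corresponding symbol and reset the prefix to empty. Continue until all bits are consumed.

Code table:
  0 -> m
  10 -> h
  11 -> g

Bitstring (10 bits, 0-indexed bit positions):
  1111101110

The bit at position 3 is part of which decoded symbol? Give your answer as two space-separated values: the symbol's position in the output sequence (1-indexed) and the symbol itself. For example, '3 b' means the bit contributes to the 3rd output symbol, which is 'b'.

Bit 0: prefix='1' (no match yet)
Bit 1: prefix='11' -> emit 'g', reset
Bit 2: prefix='1' (no match yet)
Bit 3: prefix='11' -> emit 'g', reset
Bit 4: prefix='1' (no match yet)
Bit 5: prefix='10' -> emit 'h', reset
Bit 6: prefix='1' (no match yet)
Bit 7: prefix='11' -> emit 'g', reset

Answer: 2 g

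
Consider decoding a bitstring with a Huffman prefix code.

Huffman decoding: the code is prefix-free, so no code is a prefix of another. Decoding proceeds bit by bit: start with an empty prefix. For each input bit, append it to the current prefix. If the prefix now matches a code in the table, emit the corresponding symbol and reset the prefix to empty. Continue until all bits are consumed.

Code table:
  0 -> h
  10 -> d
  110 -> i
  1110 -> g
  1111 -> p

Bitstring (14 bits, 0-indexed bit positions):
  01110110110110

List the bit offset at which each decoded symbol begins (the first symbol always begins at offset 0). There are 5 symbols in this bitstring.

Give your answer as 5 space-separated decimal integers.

Bit 0: prefix='0' -> emit 'h', reset
Bit 1: prefix='1' (no match yet)
Bit 2: prefix='11' (no match yet)
Bit 3: prefix='111' (no match yet)
Bit 4: prefix='1110' -> emit 'g', reset
Bit 5: prefix='1' (no match yet)
Bit 6: prefix='11' (no match yet)
Bit 7: prefix='110' -> emit 'i', reset
Bit 8: prefix='1' (no match yet)
Bit 9: prefix='11' (no match yet)
Bit 10: prefix='110' -> emit 'i', reset
Bit 11: prefix='1' (no match yet)
Bit 12: prefix='11' (no match yet)
Bit 13: prefix='110' -> emit 'i', reset

Answer: 0 1 5 8 11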